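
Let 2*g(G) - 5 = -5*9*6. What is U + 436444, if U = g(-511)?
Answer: 872623/2 ≈ 4.3631e+5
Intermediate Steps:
g(G) = -265/2 (g(G) = 5/2 + (-5*9*6)/2 = 5/2 + (-45*6)/2 = 5/2 + (½)*(-270) = 5/2 - 135 = -265/2)
U = -265/2 ≈ -132.50
U + 436444 = -265/2 + 436444 = 872623/2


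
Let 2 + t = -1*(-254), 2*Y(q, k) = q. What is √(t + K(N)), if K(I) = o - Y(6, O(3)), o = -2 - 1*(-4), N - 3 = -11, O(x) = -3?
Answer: √251 ≈ 15.843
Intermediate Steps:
N = -8 (N = 3 - 11 = -8)
Y(q, k) = q/2
o = 2 (o = -2 + 4 = 2)
t = 252 (t = -2 - 1*(-254) = -2 + 254 = 252)
K(I) = -1 (K(I) = 2 - 6/2 = 2 - 1*3 = 2 - 3 = -1)
√(t + K(N)) = √(252 - 1) = √251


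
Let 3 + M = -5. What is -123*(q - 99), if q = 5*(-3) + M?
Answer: 15006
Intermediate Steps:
M = -8 (M = -3 - 5 = -8)
q = -23 (q = 5*(-3) - 8 = -15 - 8 = -23)
-123*(q - 99) = -123*(-23 - 99) = -123*(-122) = 15006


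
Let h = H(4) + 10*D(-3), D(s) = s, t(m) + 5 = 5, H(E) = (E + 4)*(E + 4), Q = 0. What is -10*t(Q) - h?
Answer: -34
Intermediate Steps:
H(E) = (4 + E)**2 (H(E) = (4 + E)*(4 + E) = (4 + E)**2)
t(m) = 0 (t(m) = -5 + 5 = 0)
h = 34 (h = (4 + 4)**2 + 10*(-3) = 8**2 - 30 = 64 - 30 = 34)
-10*t(Q) - h = -10*0 - 1*34 = 0 - 34 = -34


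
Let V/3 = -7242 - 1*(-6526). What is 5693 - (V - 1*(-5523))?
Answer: 2318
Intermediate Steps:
V = -2148 (V = 3*(-7242 - 1*(-6526)) = 3*(-7242 + 6526) = 3*(-716) = -2148)
5693 - (V - 1*(-5523)) = 5693 - (-2148 - 1*(-5523)) = 5693 - (-2148 + 5523) = 5693 - 1*3375 = 5693 - 3375 = 2318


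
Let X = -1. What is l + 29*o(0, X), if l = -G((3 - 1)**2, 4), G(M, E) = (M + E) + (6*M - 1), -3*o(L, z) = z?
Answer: -64/3 ≈ -21.333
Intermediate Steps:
o(L, z) = -z/3
G(M, E) = -1 + E + 7*M (G(M, E) = (E + M) + (-1 + 6*M) = -1 + E + 7*M)
l = -31 (l = -(-1 + 4 + 7*(3 - 1)**2) = -(-1 + 4 + 7*2**2) = -(-1 + 4 + 7*4) = -(-1 + 4 + 28) = -1*31 = -31)
l + 29*o(0, X) = -31 + 29*(-1/3*(-1)) = -31 + 29*(1/3) = -31 + 29/3 = -64/3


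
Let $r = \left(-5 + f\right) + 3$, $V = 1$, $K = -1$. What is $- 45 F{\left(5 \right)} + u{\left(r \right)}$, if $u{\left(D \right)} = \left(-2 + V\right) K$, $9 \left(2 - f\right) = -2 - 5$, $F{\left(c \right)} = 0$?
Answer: $1$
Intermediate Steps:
$f = \frac{25}{9}$ ($f = 2 - \frac{-2 - 5}{9} = 2 - - \frac{7}{9} = 2 + \frac{7}{9} = \frac{25}{9} \approx 2.7778$)
$r = \frac{7}{9}$ ($r = \left(-5 + \frac{25}{9}\right) + 3 = - \frac{20}{9} + 3 = \frac{7}{9} \approx 0.77778$)
$u{\left(D \right)} = 1$ ($u{\left(D \right)} = \left(-2 + 1\right) \left(-1\right) = \left(-1\right) \left(-1\right) = 1$)
$- 45 F{\left(5 \right)} + u{\left(r \right)} = \left(-45\right) 0 + 1 = 0 + 1 = 1$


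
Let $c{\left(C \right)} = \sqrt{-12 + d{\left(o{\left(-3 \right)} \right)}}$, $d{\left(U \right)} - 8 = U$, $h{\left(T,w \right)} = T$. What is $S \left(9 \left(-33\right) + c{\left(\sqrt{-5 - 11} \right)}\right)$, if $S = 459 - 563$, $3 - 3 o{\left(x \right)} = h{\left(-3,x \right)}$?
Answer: $30888 - 104 i \sqrt{2} \approx 30888.0 - 147.08 i$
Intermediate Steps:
$o{\left(x \right)} = 2$ ($o{\left(x \right)} = 1 - -1 = 1 + 1 = 2$)
$d{\left(U \right)} = 8 + U$
$S = -104$
$c{\left(C \right)} = i \sqrt{2}$ ($c{\left(C \right)} = \sqrt{-12 + \left(8 + 2\right)} = \sqrt{-12 + 10} = \sqrt{-2} = i \sqrt{2}$)
$S \left(9 \left(-33\right) + c{\left(\sqrt{-5 - 11} \right)}\right) = - 104 \left(9 \left(-33\right) + i \sqrt{2}\right) = - 104 \left(-297 + i \sqrt{2}\right) = 30888 - 104 i \sqrt{2}$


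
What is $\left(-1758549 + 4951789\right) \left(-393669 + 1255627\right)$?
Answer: $2752438763920$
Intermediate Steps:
$\left(-1758549 + 4951789\right) \left(-393669 + 1255627\right) = 3193240 \cdot 861958 = 2752438763920$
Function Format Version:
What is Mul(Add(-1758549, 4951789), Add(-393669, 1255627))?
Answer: 2752438763920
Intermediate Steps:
Mul(Add(-1758549, 4951789), Add(-393669, 1255627)) = Mul(3193240, 861958) = 2752438763920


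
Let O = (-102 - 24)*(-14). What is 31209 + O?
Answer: 32973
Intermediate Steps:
O = 1764 (O = -126*(-14) = 1764)
31209 + O = 31209 + 1764 = 32973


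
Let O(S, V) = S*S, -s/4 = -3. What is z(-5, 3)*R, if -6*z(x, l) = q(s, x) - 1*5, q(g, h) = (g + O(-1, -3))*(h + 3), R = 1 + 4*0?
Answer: 31/6 ≈ 5.1667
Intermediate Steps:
s = 12 (s = -4*(-3) = 12)
R = 1 (R = 1 + 0 = 1)
O(S, V) = S²
q(g, h) = (1 + g)*(3 + h) (q(g, h) = (g + (-1)²)*(h + 3) = (g + 1)*(3 + h) = (1 + g)*(3 + h))
z(x, l) = -17/3 - 13*x/6 (z(x, l) = -((3 + x + 3*12 + 12*x) - 1*5)/6 = -((3 + x + 36 + 12*x) - 5)/6 = -((39 + 13*x) - 5)/6 = -(34 + 13*x)/6 = -17/3 - 13*x/6)
z(-5, 3)*R = (-17/3 - 13/6*(-5))*1 = (-17/3 + 65/6)*1 = (31/6)*1 = 31/6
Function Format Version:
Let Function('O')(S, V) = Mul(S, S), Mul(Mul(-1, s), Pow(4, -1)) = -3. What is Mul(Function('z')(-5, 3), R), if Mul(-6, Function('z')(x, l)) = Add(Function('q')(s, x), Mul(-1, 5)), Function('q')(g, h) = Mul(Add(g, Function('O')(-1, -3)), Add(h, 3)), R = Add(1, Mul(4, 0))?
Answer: Rational(31, 6) ≈ 5.1667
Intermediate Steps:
s = 12 (s = Mul(-4, -3) = 12)
R = 1 (R = Add(1, 0) = 1)
Function('O')(S, V) = Pow(S, 2)
Function('q')(g, h) = Mul(Add(1, g), Add(3, h)) (Function('q')(g, h) = Mul(Add(g, Pow(-1, 2)), Add(h, 3)) = Mul(Add(g, 1), Add(3, h)) = Mul(Add(1, g), Add(3, h)))
Function('z')(x, l) = Add(Rational(-17, 3), Mul(Rational(-13, 6), x)) (Function('z')(x, l) = Mul(Rational(-1, 6), Add(Add(3, x, Mul(3, 12), Mul(12, x)), Mul(-1, 5))) = Mul(Rational(-1, 6), Add(Add(3, x, 36, Mul(12, x)), -5)) = Mul(Rational(-1, 6), Add(Add(39, Mul(13, x)), -5)) = Mul(Rational(-1, 6), Add(34, Mul(13, x))) = Add(Rational(-17, 3), Mul(Rational(-13, 6), x)))
Mul(Function('z')(-5, 3), R) = Mul(Add(Rational(-17, 3), Mul(Rational(-13, 6), -5)), 1) = Mul(Add(Rational(-17, 3), Rational(65, 6)), 1) = Mul(Rational(31, 6), 1) = Rational(31, 6)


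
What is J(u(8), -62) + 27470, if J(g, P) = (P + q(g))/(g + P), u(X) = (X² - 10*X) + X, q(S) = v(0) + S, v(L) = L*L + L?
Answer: 27471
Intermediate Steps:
v(L) = L + L² (v(L) = L² + L = L + L²)
q(S) = S (q(S) = 0*(1 + 0) + S = 0*1 + S = 0 + S = S)
u(X) = X² - 9*X
J(g, P) = 1 (J(g, P) = (P + g)/(g + P) = (P + g)/(P + g) = 1)
J(u(8), -62) + 27470 = 1 + 27470 = 27471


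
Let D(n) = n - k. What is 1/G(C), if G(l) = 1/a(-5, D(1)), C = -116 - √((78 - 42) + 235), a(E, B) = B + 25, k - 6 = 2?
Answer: 18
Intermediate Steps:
k = 8 (k = 6 + 2 = 8)
D(n) = -8 + n (D(n) = n - 1*8 = n - 8 = -8 + n)
a(E, B) = 25 + B
C = -116 - √271 (C = -116 - √(36 + 235) = -116 - √271 ≈ -132.46)
G(l) = 1/18 (G(l) = 1/(25 + (-8 + 1)) = 1/(25 - 7) = 1/18)
1/G(C) = 1/(1/18) = 18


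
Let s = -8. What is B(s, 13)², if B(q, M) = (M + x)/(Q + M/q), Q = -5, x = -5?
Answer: 4096/2809 ≈ 1.4582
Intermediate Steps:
B(q, M) = (-5 + M)/(-5 + M/q) (B(q, M) = (M - 5)/(-5 + M/q) = (-5 + M)/(-5 + M/q))
B(s, 13)² = (-8*(-5 + 13)/(13 - 5*(-8)))² = (-8*8/(13 + 40))² = (-8*8/53)² = (-8*1/53*8)² = (-64/53)² = 4096/2809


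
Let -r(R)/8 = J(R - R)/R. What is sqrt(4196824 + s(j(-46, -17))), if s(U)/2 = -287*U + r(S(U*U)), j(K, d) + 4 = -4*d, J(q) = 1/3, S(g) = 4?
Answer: 2*sqrt(9360195)/3 ≈ 2039.6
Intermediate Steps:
J(q) = 1/3
j(K, d) = -4 - 4*d
r(R) = -8/(3*R)
s(U) = -4/3 - 574*U (s(U) = 2*(-287*U - 8/3/4) = 2*(-287*U - 8/3*1/4) = 2*(-287*U - 2/3) = 2*(-2/3 - 287*U) = -4/3 - 574*U)
sqrt(4196824 + s(j(-46, -17))) = sqrt(4196824 + (-4/3 - 574*(-4 - 4*(-17)))) = sqrt(4196824 + (-4/3 - 574*(-4 + 68))) = sqrt(4196824 + (-4/3 - 574*64)) = sqrt(4196824 + (-4/3 - 36736)) = sqrt(4196824 - 110212/3) = sqrt(12480260/3) = 2*sqrt(9360195)/3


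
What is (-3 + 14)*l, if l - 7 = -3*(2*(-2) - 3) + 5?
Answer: 363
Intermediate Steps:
l = 33 (l = 7 + (-3*(2*(-2) - 3) + 5) = 7 + (-3*(-4 - 3) + 5) = 7 + (-3*(-7) + 5) = 7 + (21 + 5) = 7 + 26 = 33)
(-3 + 14)*l = (-3 + 14)*33 = 11*33 = 363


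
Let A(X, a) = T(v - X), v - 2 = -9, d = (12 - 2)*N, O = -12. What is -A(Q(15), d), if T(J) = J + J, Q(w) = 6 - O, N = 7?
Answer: 50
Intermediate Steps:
d = 70 (d = (12 - 2)*7 = 10*7 = 70)
v = -7 (v = 2 - 9 = -7)
Q(w) = 18 (Q(w) = 6 - 1*(-12) = 6 + 12 = 18)
T(J) = 2*J
A(X, a) = -14 - 2*X (A(X, a) = 2*(-7 - X) = -14 - 2*X)
-A(Q(15), d) = -(-14 - 2*18) = -(-14 - 36) = -1*(-50) = 50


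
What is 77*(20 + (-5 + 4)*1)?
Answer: 1463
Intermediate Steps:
77*(20 + (-5 + 4)*1) = 77*(20 - 1*1) = 77*(20 - 1) = 77*19 = 1463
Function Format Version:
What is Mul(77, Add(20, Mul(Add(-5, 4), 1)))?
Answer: 1463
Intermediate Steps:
Mul(77, Add(20, Mul(Add(-5, 4), 1))) = Mul(77, Add(20, Mul(-1, 1))) = Mul(77, Add(20, -1)) = Mul(77, 19) = 1463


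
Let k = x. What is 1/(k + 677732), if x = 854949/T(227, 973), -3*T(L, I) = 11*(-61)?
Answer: 671/457323019 ≈ 1.4672e-6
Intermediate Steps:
T(L, I) = 671/3 (T(L, I) = -11*(-61)/3 = -1/3*(-671) = 671/3)
x = 2564847/671 (x = 854949/(671/3) = 854949*(3/671) = 2564847/671 ≈ 3822.4)
k = 2564847/671 ≈ 3822.4
1/(k + 677732) = 1/(2564847/671 + 677732) = 1/(457323019/671) = 671/457323019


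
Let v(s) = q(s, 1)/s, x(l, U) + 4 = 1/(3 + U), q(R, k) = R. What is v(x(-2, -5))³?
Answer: 1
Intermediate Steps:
x(l, U) = -4 + 1/(3 + U)
v(s) = 1 (v(s) = s/s = 1)
v(x(-2, -5))³ = 1³ = 1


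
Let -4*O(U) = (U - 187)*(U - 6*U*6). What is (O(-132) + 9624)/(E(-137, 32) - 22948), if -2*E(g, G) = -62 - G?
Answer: -378069/22901 ≈ -16.509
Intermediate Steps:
E(g, G) = 31 + G/2 (E(g, G) = -(-62 - G)/2 = 31 + G/2)
O(U) = 35*U*(-187 + U)/4 (O(U) = -(U - 187)*(U - 6*U*6)/4 = -(-187 + U)*(U - 36*U)/4 = -(-187 + U)*(-35*U)/4 = -(-35)*U*(-187 + U)/4 = 35*U*(-187 + U)/4)
(O(-132) + 9624)/(E(-137, 32) - 22948) = ((35/4)*(-132)*(-187 - 132) + 9624)/((31 + (½)*32) - 22948) = ((35/4)*(-132)*(-319) + 9624)/((31 + 16) - 22948) = (368445 + 9624)/(47 - 22948) = 378069/(-22901) = 378069*(-1/22901) = -378069/22901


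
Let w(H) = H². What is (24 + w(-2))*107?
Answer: 2996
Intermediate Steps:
(24 + w(-2))*107 = (24 + (-2)²)*107 = (24 + 4)*107 = 28*107 = 2996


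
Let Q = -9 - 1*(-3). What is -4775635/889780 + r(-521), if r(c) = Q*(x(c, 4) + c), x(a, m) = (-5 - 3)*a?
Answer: -3894988319/177956 ≈ -21887.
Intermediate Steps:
Q = -6 (Q = -9 + 3 = -6)
x(a, m) = -8*a
r(c) = 42*c (r(c) = -6*(-8*c + c) = -(-42)*c = 42*c)
-4775635/889780 + r(-521) = -4775635/889780 + 42*(-521) = -4775635*1/889780 - 21882 = -955127/177956 - 21882 = -3894988319/177956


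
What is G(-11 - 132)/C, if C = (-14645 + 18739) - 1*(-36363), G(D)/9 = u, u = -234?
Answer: -2106/40457 ≈ -0.052055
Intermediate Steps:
G(D) = -2106 (G(D) = 9*(-234) = -2106)
C = 40457 (C = 4094 + 36363 = 40457)
G(-11 - 132)/C = -2106/40457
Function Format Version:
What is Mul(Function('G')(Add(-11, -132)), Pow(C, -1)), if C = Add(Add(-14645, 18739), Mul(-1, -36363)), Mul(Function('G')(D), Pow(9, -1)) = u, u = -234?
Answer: Rational(-2106, 40457) ≈ -0.052055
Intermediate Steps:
Function('G')(D) = -2106 (Function('G')(D) = Mul(9, -234) = -2106)
C = 40457 (C = Add(4094, 36363) = 40457)
Mul(Function('G')(Add(-11, -132)), Pow(C, -1)) = Mul(-2106, Pow(40457, -1)) = Mul(-2106, Rational(1, 40457)) = Rational(-2106, 40457)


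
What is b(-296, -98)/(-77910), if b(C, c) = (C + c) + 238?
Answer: 26/12985 ≈ 0.0020023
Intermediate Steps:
b(C, c) = 238 + C + c
b(-296, -98)/(-77910) = (238 - 296 - 98)/(-77910) = -156*(-1/77910) = 26/12985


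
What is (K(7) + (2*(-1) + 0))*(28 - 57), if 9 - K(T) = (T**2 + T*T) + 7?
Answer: 2842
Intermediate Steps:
K(T) = 2 - 2*T**2 (K(T) = 9 - ((T**2 + T*T) + 7) = 9 - ((T**2 + T**2) + 7) = 9 - (2*T**2 + 7) = 9 - (7 + 2*T**2) = 9 + (-7 - 2*T**2) = 2 - 2*T**2)
(K(7) + (2*(-1) + 0))*(28 - 57) = ((2 - 2*7**2) + (2*(-1) + 0))*(28 - 57) = ((2 - 2*49) + (-2 + 0))*(-29) = ((2 - 98) - 2)*(-29) = (-96 - 2)*(-29) = -98*(-29) = 2842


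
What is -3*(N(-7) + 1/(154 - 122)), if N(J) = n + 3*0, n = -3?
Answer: 285/32 ≈ 8.9063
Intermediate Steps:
N(J) = -3 (N(J) = -3 + 3*0 = -3 + 0 = -3)
-3*(N(-7) + 1/(154 - 122)) = -3*(-3 + 1/(154 - 122)) = -3*(-3 + 1/32) = -3*(-95/32) = 285/32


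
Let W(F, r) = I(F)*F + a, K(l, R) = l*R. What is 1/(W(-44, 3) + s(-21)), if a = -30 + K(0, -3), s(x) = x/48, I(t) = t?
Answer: 16/30489 ≈ 0.00052478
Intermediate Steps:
s(x) = x/48 (s(x) = x*(1/48) = x/48)
K(l, R) = R*l
a = -30 (a = -30 - 3*0 = -30 + 0 = -30)
W(F, r) = -30 + F**2 (W(F, r) = F*F - 30 = F**2 - 30 = -30 + F**2)
1/(W(-44, 3) + s(-21)) = 1/((-30 + (-44)**2) + (1/48)*(-21)) = 1/((-30 + 1936) - 7/16) = 1/(1906 - 7/16) = 1/(30489/16) = 16/30489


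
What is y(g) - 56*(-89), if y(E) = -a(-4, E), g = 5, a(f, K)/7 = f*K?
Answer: 5124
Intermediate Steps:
a(f, K) = 7*K*f (a(f, K) = 7*(f*K) = 7*(K*f) = 7*K*f)
y(E) = 28*E (y(E) = -7*E*(-4) = -(-28)*E = 28*E)
y(g) - 56*(-89) = 28*5 - 56*(-89) = 140 + 4984 = 5124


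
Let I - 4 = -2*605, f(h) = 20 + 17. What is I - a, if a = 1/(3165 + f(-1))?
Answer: -3861613/3202 ≈ -1206.0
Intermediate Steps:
f(h) = 37
a = 1/3202 (a = 1/(3165 + 37) = 1/3202 ≈ 0.00031230)
I = -1206 (I = 4 - 2*605 = 4 - 1210 = -1206)
I - a = -1206 - 1*1/3202 = -1206 - 1/3202 = -3861613/3202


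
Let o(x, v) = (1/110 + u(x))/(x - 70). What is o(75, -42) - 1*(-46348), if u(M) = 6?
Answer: 25492061/550 ≈ 46349.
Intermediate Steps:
o(x, v) = 661/(110*(-70 + x)) (o(x, v) = (1/110 + 6)/(x - 70) = (1/110 + 6)/(-70 + x) = 661/(110*(-70 + x)))
o(75, -42) - 1*(-46348) = 661/(110*(-70 + 75)) - 1*(-46348) = (661/110)/5 + 46348 = (661/110)*(⅕) + 46348 = 661/550 + 46348 = 25492061/550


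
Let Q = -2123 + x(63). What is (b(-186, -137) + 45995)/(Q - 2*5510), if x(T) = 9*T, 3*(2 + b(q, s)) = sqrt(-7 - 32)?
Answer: -15331/4192 - I*sqrt(39)/37728 ≈ -3.6572 - 0.00016553*I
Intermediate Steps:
b(q, s) = -2 + I*sqrt(39)/3 (b(q, s) = -2 + sqrt(-7 - 32)/3 = -2 + sqrt(-39)/3 = -2 + (I*sqrt(39))/3 = -2 + I*sqrt(39)/3)
Q = -1556 (Q = -2123 + 9*63 = -2123 + 567 = -1556)
(b(-186, -137) + 45995)/(Q - 2*5510) = ((-2 + I*sqrt(39)/3) + 45995)/(-1556 - 2*5510) = (45993 + I*sqrt(39)/3)/(-1556 - 11020) = (45993 + I*sqrt(39)/3)/(-12576) = (45993 + I*sqrt(39)/3)*(-1/12576) = -15331/4192 - I*sqrt(39)/37728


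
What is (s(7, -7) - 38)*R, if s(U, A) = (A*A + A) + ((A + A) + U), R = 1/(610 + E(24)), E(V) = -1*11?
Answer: -3/599 ≈ -0.0050083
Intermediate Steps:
E(V) = -11
R = 1/599 (R = 1/(610 - 11) = 1/599 ≈ 0.0016694)
s(U, A) = U + A² + 3*A (s(U, A) = (A² + A) + (2*A + U) = (A + A²) + (U + 2*A) = U + A² + 3*A)
(s(7, -7) - 38)*R = ((7 + (-7)² + 3*(-7)) - 38)*(1/599) = ((7 + 49 - 21) - 38)*(1/599) = (35 - 38)*(1/599) = -3*1/599 = -3/599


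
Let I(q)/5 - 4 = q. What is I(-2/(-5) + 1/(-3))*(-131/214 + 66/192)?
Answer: -56059/10272 ≈ -5.4575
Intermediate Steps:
I(q) = 20 + 5*q
I(-2/(-5) + 1/(-3))*(-131/214 + 66/192) = (20 + 5*(-2/(-5) + 1/(-3)))*(-131/214 + 66/192) = (20 + 5*(-2*(-⅕) + 1*(-⅓)))*(-131*1/214 + 66*(1/192)) = (20 + 5*(⅖ - ⅓))*(-131/214 + 11/32) = (20 + 5*(1/15))*(-919/3424) = (20 + ⅓)*(-919/3424) = (61/3)*(-919/3424) = -56059/10272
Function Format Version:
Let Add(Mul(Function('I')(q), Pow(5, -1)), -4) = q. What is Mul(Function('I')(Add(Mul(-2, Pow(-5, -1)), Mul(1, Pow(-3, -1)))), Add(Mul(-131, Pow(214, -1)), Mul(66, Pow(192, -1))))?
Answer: Rational(-56059, 10272) ≈ -5.4575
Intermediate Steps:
Function('I')(q) = Add(20, Mul(5, q))
Mul(Function('I')(Add(Mul(-2, Pow(-5, -1)), Mul(1, Pow(-3, -1)))), Add(Mul(-131, Pow(214, -1)), Mul(66, Pow(192, -1)))) = Mul(Add(20, Mul(5, Add(Mul(-2, Pow(-5, -1)), Mul(1, Pow(-3, -1))))), Add(Mul(-131, Pow(214, -1)), Mul(66, Pow(192, -1)))) = Mul(Add(20, Mul(5, Add(Mul(-2, Rational(-1, 5)), Mul(1, Rational(-1, 3))))), Add(Mul(-131, Rational(1, 214)), Mul(66, Rational(1, 192)))) = Mul(Add(20, Mul(5, Add(Rational(2, 5), Rational(-1, 3)))), Add(Rational(-131, 214), Rational(11, 32))) = Mul(Add(20, Mul(5, Rational(1, 15))), Rational(-919, 3424)) = Mul(Add(20, Rational(1, 3)), Rational(-919, 3424)) = Mul(Rational(61, 3), Rational(-919, 3424)) = Rational(-56059, 10272)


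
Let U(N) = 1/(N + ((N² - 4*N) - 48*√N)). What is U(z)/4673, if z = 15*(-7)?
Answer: 3/159274532 + I*√105/12542869395 ≈ 1.8835e-8 + 8.1695e-10*I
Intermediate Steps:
z = -105
U(N) = 1/(N² - 48*√N - 3*N) (U(N) = 1/(N + (N² - 48*√N - 4*N)) = 1/(N² - 48*√N - 3*N))
U(z)/4673 = 1/((-105)² - 48*I*√105 - 3*(-105)*4673) = (1/4673)/(11025 - 48*I*√105 + 315) = (1/4673)/(11340 - 48*I*√105) = 1/(4673*(11340 - 48*I*√105))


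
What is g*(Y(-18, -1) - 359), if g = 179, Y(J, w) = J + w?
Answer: -67662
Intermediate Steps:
g*(Y(-18, -1) - 359) = 179*((-18 - 1) - 359) = 179*(-19 - 359) = 179*(-378) = -67662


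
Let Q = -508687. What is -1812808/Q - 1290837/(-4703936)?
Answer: 9183964813307/2392831092032 ≈ 3.8381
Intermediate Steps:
-1812808/Q - 1290837/(-4703936) = -1812808/(-508687) - 1290837/(-4703936) = -1812808*(-1/508687) - 1290837*(-1/4703936) = 1812808/508687 + 1290837/4703936 = 9183964813307/2392831092032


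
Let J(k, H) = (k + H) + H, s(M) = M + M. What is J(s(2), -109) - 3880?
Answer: -4094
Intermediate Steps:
s(M) = 2*M
J(k, H) = k + 2*H (J(k, H) = (H + k) + H = k + 2*H)
J(s(2), -109) - 3880 = (2*2 + 2*(-109)) - 3880 = (4 - 218) - 3880 = -214 - 3880 = -4094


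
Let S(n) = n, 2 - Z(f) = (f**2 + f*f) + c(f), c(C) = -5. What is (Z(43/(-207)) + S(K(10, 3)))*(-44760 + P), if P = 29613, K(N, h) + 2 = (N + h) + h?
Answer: -167576497/529 ≈ -3.1678e+5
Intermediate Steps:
K(N, h) = -2 + N + 2*h (K(N, h) = -2 + ((N + h) + h) = -2 + (N + 2*h) = -2 + N + 2*h)
Z(f) = 7 - 2*f**2 (Z(f) = 2 - ((f**2 + f*f) - 5) = 2 - ((f**2 + f**2) - 5) = 2 - (2*f**2 - 5) = 2 - (-5 + 2*f**2) = 2 + (5 - 2*f**2) = 7 - 2*f**2)
(Z(43/(-207)) + S(K(10, 3)))*(-44760 + P) = ((7 - 2*(43/(-207))**2) + (-2 + 10 + 2*3))*(-44760 + 29613) = ((7 - 2*(43*(-1/207))**2) + (-2 + 10 + 6))*(-15147) = ((7 - 2*(-43/207)**2) + 14)*(-15147) = ((7 - 2*1849/42849) + 14)*(-15147) = ((7 - 3698/42849) + 14)*(-15147) = (296245/42849 + 14)*(-15147) = (896131/42849)*(-15147) = -167576497/529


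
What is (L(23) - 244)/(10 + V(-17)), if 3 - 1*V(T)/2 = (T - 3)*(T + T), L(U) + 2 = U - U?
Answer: 41/224 ≈ 0.18304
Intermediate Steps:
L(U) = -2 (L(U) = -2 + (U - U) = -2 + 0 = -2)
V(T) = 6 - 4*T*(-3 + T) (V(T) = 6 - 2*(T - 3)*(T + T) = 6 - 2*(-3 + T)*2*T = 6 - 4*T*(-3 + T))
(L(23) - 244)/(10 + V(-17)) = (-2 - 244)/(10 + (6 - 4*(-17)² + 12*(-17))) = -246/(10 + (6 - 4*289 - 204)) = -246/(10 + (6 - 1156 - 204)) = -246/(10 - 1354) = -246/(-1344) = -246*(-1/1344) = 41/224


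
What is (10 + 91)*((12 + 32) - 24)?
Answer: 2020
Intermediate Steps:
(10 + 91)*((12 + 32) - 24) = 101*(44 - 24) = 101*20 = 2020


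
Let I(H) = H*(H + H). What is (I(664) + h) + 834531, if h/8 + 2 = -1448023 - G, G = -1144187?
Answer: -714381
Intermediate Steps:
I(H) = 2*H**2 (I(H) = H*(2*H) = 2*H**2)
h = -2430704 (h = -16 + 8*(-1448023 - 1*(-1144187)) = -16 + 8*(-1448023 + 1144187) = -16 + 8*(-303836) = -16 - 2430688 = -2430704)
(I(664) + h) + 834531 = (2*664**2 - 2430704) + 834531 = (2*440896 - 2430704) + 834531 = (881792 - 2430704) + 834531 = -1548912 + 834531 = -714381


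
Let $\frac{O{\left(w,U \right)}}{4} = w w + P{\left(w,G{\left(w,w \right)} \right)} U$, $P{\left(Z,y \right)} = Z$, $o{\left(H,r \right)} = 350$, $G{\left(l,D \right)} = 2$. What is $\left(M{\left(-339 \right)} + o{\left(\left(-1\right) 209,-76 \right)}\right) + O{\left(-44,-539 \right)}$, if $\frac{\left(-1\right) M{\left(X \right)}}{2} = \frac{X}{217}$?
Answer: $\frac{22342564}{217} \approx 1.0296 \cdot 10^{5}$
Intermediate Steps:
$M{\left(X \right)} = - \frac{2 X}{217}$ ($M{\left(X \right)} = - 2 \frac{X}{217} = - \frac{2 X}{217}$)
$O{\left(w,U \right)} = 4 w^{2} + 4 U w$ ($O{\left(w,U \right)} = 4 \left(w w + w U\right) = 4 \left(w^{2} + U w\right) = 4 w^{2} + 4 U w$)
$\left(M{\left(-339 \right)} + o{\left(\left(-1\right) 209,-76 \right)}\right) + O{\left(-44,-539 \right)} = \left(\left(- \frac{2}{217}\right) \left(-339\right) + 350\right) + 4 \left(-44\right) \left(-539 - 44\right) = \left(\frac{678}{217} + 350\right) + 4 \left(-44\right) \left(-583\right) = \frac{76628}{217} + 102608 = \frac{22342564}{217}$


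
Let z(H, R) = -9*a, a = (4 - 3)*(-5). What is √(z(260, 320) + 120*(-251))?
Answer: 5*I*√1203 ≈ 173.42*I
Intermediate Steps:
a = -5 (a = 1*(-5) = -5)
z(H, R) = 45 (z(H, R) = -9*(-5) = 45)
√(z(260, 320) + 120*(-251)) = √(45 + 120*(-251)) = √(45 - 30120) = √(-30075) = 5*I*√1203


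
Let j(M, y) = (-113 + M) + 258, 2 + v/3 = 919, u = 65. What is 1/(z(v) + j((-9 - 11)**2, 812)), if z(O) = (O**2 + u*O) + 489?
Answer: 1/7747850 ≈ 1.2907e-7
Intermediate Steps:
v = 2751 (v = -6 + 3*919 = -6 + 2757 = 2751)
j(M, y) = 145 + M
z(O) = 489 + O**2 + 65*O (z(O) = (O**2 + 65*O) + 489 = 489 + O**2 + 65*O)
1/(z(v) + j((-9 - 11)**2, 812)) = 1/((489 + 2751**2 + 65*2751) + (145 + (-9 - 11)**2)) = 1/((489 + 7568001 + 178815) + (145 + (-20)**2)) = 1/(7747305 + (145 + 400)) = 1/(7747305 + 545) = 1/7747850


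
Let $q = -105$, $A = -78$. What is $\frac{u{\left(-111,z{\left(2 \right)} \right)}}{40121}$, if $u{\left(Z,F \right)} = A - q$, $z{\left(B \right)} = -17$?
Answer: $\frac{27}{40121} \approx 0.00067296$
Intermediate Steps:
$u{\left(Z,F \right)} = 27$ ($u{\left(Z,F \right)} = -78 - -105 = -78 + 105 = 27$)
$\frac{u{\left(-111,z{\left(2 \right)} \right)}}{40121} = \frac{27}{40121}$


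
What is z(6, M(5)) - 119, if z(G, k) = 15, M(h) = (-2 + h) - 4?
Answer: -104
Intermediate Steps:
M(h) = -6 + h
z(6, M(5)) - 119 = 15 - 119 = -104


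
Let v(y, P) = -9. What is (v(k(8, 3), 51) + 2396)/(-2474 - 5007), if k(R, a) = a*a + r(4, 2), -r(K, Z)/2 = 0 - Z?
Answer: -2387/7481 ≈ -0.31908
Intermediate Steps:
r(K, Z) = 2*Z (r(K, Z) = -2*(0 - Z) = -(-2)*Z = 2*Z)
k(R, a) = 4 + a**2 (k(R, a) = a*a + 2*2 = a**2 + 4 = 4 + a**2)
(v(k(8, 3), 51) + 2396)/(-2474 - 5007) = (-9 + 2396)/(-2474 - 5007) = 2387/(-7481) = 2387*(-1/7481) = -2387/7481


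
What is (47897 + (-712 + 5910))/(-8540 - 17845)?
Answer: -10619/5277 ≈ -2.0123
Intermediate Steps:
(47897 + (-712 + 5910))/(-8540 - 17845) = (47897 + 5198)/(-26385) = 53095*(-1/26385) = -10619/5277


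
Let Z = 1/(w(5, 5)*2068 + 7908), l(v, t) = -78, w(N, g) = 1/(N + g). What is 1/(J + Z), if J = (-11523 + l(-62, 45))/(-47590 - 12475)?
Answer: 2437077310/470999299 ≈ 5.1743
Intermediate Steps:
J = 11601/60065 (J = (-11523 - 78)/(-47590 - 12475) = -11601/(-60065) = -11601*(-1/60065) = 11601/60065 ≈ 0.19314)
Z = 5/40574 (Z = 1/(2068/(5 + 5) + 7908) = 1/(2068/10 + 7908) = 1/((⅒)*2068 + 7908) = 1/(1034/5 + 7908) = 1/(40574/5) = 5/40574 ≈ 0.00012323)
1/(J + Z) = 1/(11601/60065 + 5/40574) = 1/(470999299/2437077310) = 2437077310/470999299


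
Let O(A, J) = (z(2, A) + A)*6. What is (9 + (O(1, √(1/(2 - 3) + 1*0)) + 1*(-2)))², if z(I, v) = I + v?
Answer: 961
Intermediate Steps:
O(A, J) = 12 + 12*A (O(A, J) = ((2 + A) + A)*6 = (2 + 2*A)*6 = 12 + 12*A)
(9 + (O(1, √(1/(2 - 3) + 1*0)) + 1*(-2)))² = (9 + ((12 + 12*1) + 1*(-2)))² = (9 + ((12 + 12) - 2))² = (9 + (24 - 2))² = (9 + 22)² = 31² = 961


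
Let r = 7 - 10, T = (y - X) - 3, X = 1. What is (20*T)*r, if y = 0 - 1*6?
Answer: 600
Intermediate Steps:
y = -6 (y = 0 - 6 = -6)
T = -10 (T = (-6 - 1*1) - 3 = (-6 - 1) - 3 = -7 - 3 = -10)
r = -3
(20*T)*r = (20*(-10))*(-3) = -200*(-3) = 600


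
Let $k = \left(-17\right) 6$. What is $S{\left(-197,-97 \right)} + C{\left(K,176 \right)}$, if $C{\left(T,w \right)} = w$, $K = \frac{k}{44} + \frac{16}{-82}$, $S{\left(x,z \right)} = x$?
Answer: $-21$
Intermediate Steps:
$k = -102$
$K = - \frac{2267}{902}$ ($K = - \frac{102}{44} + \frac{16}{-82} = \left(-102\right) \frac{1}{44} + 16 \left(- \frac{1}{82}\right) = - \frac{51}{22} - \frac{8}{41} = - \frac{2267}{902} \approx -2.5133$)
$S{\left(-197,-97 \right)} + C{\left(K,176 \right)} = -197 + 176 = -21$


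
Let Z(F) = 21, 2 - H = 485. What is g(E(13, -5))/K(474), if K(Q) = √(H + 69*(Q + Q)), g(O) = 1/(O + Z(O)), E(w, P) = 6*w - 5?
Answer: √64929/6103326 ≈ 4.1750e-5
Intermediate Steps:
H = -483 (H = 2 - 1*485 = 2 - 485 = -483)
E(w, P) = -5 + 6*w
g(O) = 1/(21 + O) (g(O) = 1/(O + 21) = 1/(21 + O))
K(Q) = √(-483 + 138*Q) (K(Q) = √(-483 + 69*(Q + Q)) = √(-483 + 69*(2*Q)) = √(-483 + 138*Q))
g(E(13, -5))/K(474) = 1/((21 + (-5 + 6*13))*(√(-483 + 138*474))) = 1/((21 + (-5 + 78))*(√(-483 + 65412))) = 1/((21 + 73)*(√64929)) = (√64929/64929)/94 = √64929/6103326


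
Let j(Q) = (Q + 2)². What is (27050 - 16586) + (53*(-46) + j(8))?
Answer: 8126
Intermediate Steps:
j(Q) = (2 + Q)²
(27050 - 16586) + (53*(-46) + j(8)) = (27050 - 16586) + (53*(-46) + (2 + 8)²) = 10464 + (-2438 + 10²) = 10464 + (-2438 + 100) = 10464 - 2338 = 8126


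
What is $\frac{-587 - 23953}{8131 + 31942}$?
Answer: $- \frac{24540}{40073} \approx -0.61238$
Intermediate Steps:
$\frac{-587 - 23953}{8131 + 31942} = - \frac{24540}{40073}$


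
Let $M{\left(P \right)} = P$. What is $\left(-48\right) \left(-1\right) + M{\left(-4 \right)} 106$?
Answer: $-376$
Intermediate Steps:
$\left(-48\right) \left(-1\right) + M{\left(-4 \right)} 106 = \left(-48\right) \left(-1\right) - 424 = 48 - 424 = -376$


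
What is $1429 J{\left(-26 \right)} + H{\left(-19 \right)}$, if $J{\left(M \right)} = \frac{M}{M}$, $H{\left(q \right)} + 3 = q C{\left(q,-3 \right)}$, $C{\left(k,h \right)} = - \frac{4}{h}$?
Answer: $\frac{4202}{3} \approx 1400.7$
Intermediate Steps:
$H{\left(q \right)} = -3 + \frac{4 q}{3}$ ($H{\left(q \right)} = -3 + q \left(- \frac{4}{-3}\right) = -3 + q \left(\left(-4\right) \left(- \frac{1}{3}\right)\right) = -3 + q \frac{4}{3} = -3 + \frac{4 q}{3}$)
$J{\left(M \right)} = 1$
$1429 J{\left(-26 \right)} + H{\left(-19 \right)} = 1429 \cdot 1 + \left(-3 + \frac{4}{3} \left(-19\right)\right) = 1429 - \frac{85}{3} = \frac{4202}{3}$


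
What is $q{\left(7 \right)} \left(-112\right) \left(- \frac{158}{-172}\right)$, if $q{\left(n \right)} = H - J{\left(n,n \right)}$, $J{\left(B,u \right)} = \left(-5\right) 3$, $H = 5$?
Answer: $- \frac{88480}{43} \approx -2057.7$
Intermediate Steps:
$J{\left(B,u \right)} = -15$
$q{\left(n \right)} = 20$ ($q{\left(n \right)} = 5 - -15 = 5 + 15 = 20$)
$q{\left(7 \right)} \left(-112\right) \left(- \frac{158}{-172}\right) = 20 \left(-112\right) \left(- \frac{158}{-172}\right) = - 2240 \left(\left(-158\right) \left(- \frac{1}{172}\right)\right) = \left(-2240\right) \frac{79}{86} = - \frac{88480}{43}$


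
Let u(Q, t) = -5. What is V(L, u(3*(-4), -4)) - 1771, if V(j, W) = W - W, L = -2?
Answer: -1771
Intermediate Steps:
V(j, W) = 0
V(L, u(3*(-4), -4)) - 1771 = 0 - 1771 = -1771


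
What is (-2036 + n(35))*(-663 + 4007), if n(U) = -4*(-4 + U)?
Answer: -7223040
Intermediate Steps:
n(U) = 16 - 4*U
(-2036 + n(35))*(-663 + 4007) = (-2036 + (16 - 4*35))*(-663 + 4007) = (-2036 + (16 - 140))*3344 = (-2036 - 124)*3344 = -2160*3344 = -7223040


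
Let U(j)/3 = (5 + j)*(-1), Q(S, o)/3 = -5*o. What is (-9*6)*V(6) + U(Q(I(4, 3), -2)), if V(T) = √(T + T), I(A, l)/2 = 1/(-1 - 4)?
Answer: -105 - 108*√3 ≈ -292.06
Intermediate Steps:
I(A, l) = -⅖ (I(A, l) = 2/(-1 - 4) = 2/(-5) = 2*(-⅕) = -⅖)
V(T) = √2*√T (V(T) = √(2*T) = √2*√T)
Q(S, o) = -15*o (Q(S, o) = 3*(-5*o) = -15*o)
U(j) = -15 - 3*j (U(j) = 3*((5 + j)*(-1)) = 3*(-5 - j) = -15 - 3*j)
(-9*6)*V(6) + U(Q(I(4, 3), -2)) = (-9*6)*(√2*√6) + (-15 - (-45)*(-2)) = -108*√3 + (-15 - 3*30) = -108*√3 + (-15 - 90) = -108*√3 - 105 = -105 - 108*√3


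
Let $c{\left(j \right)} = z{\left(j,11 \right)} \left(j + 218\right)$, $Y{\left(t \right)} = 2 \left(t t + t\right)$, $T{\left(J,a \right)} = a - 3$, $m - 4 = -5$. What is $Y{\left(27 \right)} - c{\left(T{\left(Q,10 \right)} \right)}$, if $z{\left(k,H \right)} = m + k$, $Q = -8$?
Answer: $162$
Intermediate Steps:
$m = -1$ ($m = 4 - 5 = -1$)
$z{\left(k,H \right)} = -1 + k$
$T{\left(J,a \right)} = -3 + a$
$Y{\left(t \right)} = 2 t + 2 t^{2}$ ($Y{\left(t \right)} = 2 \left(t^{2} + t\right) = 2 \left(t + t^{2}\right) = 2 t + 2 t^{2}$)
$c{\left(j \right)} = \left(-1 + j\right) \left(218 + j\right)$ ($c{\left(j \right)} = \left(-1 + j\right) \left(j + 218\right) = \left(-1 + j\right) \left(218 + j\right)$)
$Y{\left(27 \right)} - c{\left(T{\left(Q,10 \right)} \right)} = 2 \cdot 27 \left(1 + 27\right) - \left(-1 + \left(-3 + 10\right)\right) \left(218 + \left(-3 + 10\right)\right) = 2 \cdot 27 \cdot 28 - \left(-1 + 7\right) \left(218 + 7\right) = 1512 - 6 \cdot 225 = 1512 - 1350 = 162$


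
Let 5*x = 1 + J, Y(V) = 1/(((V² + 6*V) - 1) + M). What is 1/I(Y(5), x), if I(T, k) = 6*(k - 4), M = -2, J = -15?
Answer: -5/204 ≈ -0.024510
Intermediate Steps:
Y(V) = 1/(-3 + V² + 6*V) (Y(V) = 1/(((V² + 6*V) - 1) - 2) = 1/((-1 + V² + 6*V) - 2) = 1/(-3 + V² + 6*V))
x = -14/5 (x = (1 - 15)/5 = (⅕)*(-14) = -14/5 ≈ -2.8000)
I(T, k) = -24 + 6*k (I(T, k) = 6*(-4 + k) = -24 + 6*k)
1/I(Y(5), x) = 1/(-24 + 6*(-14/5)) = 1/(-24 - 84/5) = 1/(-204/5) = -5/204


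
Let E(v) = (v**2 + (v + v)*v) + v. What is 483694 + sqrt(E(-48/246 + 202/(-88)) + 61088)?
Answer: 483694 + sqrt(198858220383)/1804 ≈ 4.8394e+5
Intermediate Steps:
E(v) = v + 3*v**2 (E(v) = (v**2 + (2*v)*v) + v = (v**2 + 2*v**2) + v = 3*v**2 + v = v + 3*v**2)
483694 + sqrt(E(-48/246 + 202/(-88)) + 61088) = 483694 + sqrt((-48/246 + 202/(-88))*(1 + 3*(-48/246 + 202/(-88))) + 61088) = 483694 + sqrt((-48*1/246 + 202*(-1/88))*(1 + 3*(-48*1/246 + 202*(-1/88))) + 61088) = 483694 + sqrt((-8/41 - 101/44)*(1 + 3*(-8/41 - 101/44)) + 61088) = 483694 + sqrt(-4493*(1 + 3*(-4493/1804))/1804 + 61088) = 483694 + sqrt(-4493*(1 - 13479/1804)/1804 + 61088) = 483694 + sqrt(-4493/1804*(-11675/1804) + 61088) = 483694 + sqrt(52455775/3254416 + 61088) = 483694 + sqrt(198858220383/3254416) = 483694 + sqrt(198858220383)/1804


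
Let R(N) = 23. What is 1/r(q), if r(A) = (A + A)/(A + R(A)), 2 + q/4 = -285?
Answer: 1125/2296 ≈ 0.48998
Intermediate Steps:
q = -1148 (q = -8 + 4*(-285) = -8 - 1140 = -1148)
r(A) = 2*A/(23 + A) (r(A) = (A + A)/(A + 23) = (2*A)/(23 + A) = 2*A/(23 + A))
1/r(q) = 1/(2*(-1148)/(23 - 1148)) = 1/(2*(-1148)/(-1125)) = 1/(2*(-1148)*(-1/1125)) = 1/(2296/1125) = 1125/2296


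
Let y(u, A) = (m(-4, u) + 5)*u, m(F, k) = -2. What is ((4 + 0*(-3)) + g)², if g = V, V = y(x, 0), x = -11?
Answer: 841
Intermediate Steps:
y(u, A) = 3*u (y(u, A) = (-2 + 5)*u = 3*u)
V = -33 (V = 3*(-11) = -33)
g = -33
((4 + 0*(-3)) + g)² = ((4 + 0*(-3)) - 33)² = ((4 + 0) - 33)² = (4 - 33)² = (-29)² = 841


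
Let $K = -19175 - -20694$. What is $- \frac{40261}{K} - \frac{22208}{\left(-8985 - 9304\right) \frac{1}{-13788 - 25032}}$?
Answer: $- \frac{1310288350069}{27780991} \approx -47165.0$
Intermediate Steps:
$K = 1519$ ($K = -19175 + 20694 = 1519$)
$- \frac{40261}{K} - \frac{22208}{\left(-8985 - 9304\right) \frac{1}{-13788 - 25032}} = - \frac{40261}{1519} - \frac{22208}{\left(-8985 - 9304\right) \frac{1}{-13788 - 25032}} = \left(-40261\right) \frac{1}{1519} - \frac{22208}{\left(-18289\right) \frac{1}{-38820}} = - \frac{40261}{1519} - \frac{22208}{\left(-18289\right) \left(- \frac{1}{38820}\right)} = - \frac{40261}{1519} - \frac{22208}{\frac{18289}{38820}} = - \frac{40261}{1519} - \frac{862114560}{18289} = - \frac{1310288350069}{27780991}$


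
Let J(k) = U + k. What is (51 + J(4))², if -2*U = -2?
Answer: 3136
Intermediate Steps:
U = 1 (U = -½*(-2) = 1)
J(k) = 1 + k
(51 + J(4))² = (51 + (1 + 4))² = (51 + 5)² = 56² = 3136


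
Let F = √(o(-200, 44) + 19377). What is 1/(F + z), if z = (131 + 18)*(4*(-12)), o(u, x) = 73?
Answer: -3576/25565827 - 5*√778/51131654 ≈ -0.00014260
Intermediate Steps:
z = -7152 (z = 149*(-48) = -7152)
F = 5*√778 (F = √(73 + 19377) = √19450 = 5*√778 ≈ 139.46)
1/(F + z) = 1/(5*√778 - 7152) = 1/(-7152 + 5*√778)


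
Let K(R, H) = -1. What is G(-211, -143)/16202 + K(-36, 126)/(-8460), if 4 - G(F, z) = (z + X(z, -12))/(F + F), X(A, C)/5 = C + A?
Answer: 3337861/14460771060 ≈ 0.00023082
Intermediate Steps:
X(A, C) = 5*A + 5*C (X(A, C) = 5*(C + A) = 5*(A + C) = 5*A + 5*C)
G(F, z) = 4 - (-60 + 6*z)/(2*F) (G(F, z) = 4 - (z + (5*z + 5*(-12)))/(F + F) = 4 - (z + (5*z - 60))/(2*F) = 4 - (z + (-60 + 5*z))*1/(2*F) = 4 - (-60 + 6*z)*1/(2*F) = 4 - (-60 + 6*z)/(2*F))
G(-211, -143)/16202 + K(-36, 126)/(-8460) = ((30 - 3*(-143) + 4*(-211))/(-211))/16202 - 1/(-8460) = -(30 + 429 - 844)/211*(1/16202) - 1*(-1/8460) = -1/211*(-385)*(1/16202) + 1/8460 = (385/211)*(1/16202) + 1/8460 = 385/3418622 + 1/8460 = 3337861/14460771060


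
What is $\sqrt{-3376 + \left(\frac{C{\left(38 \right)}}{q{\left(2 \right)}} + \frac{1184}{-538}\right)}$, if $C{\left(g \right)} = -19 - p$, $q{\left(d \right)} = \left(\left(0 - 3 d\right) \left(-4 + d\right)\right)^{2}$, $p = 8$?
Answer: $\frac{i \sqrt{3911416827}}{1076} \approx 58.124 i$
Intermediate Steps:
$q{\left(d \right)} = 9 d^{2} \left(-4 + d\right)^{2}$ ($q{\left(d \right)} = \left(- 3 d \left(-4 + d\right)\right)^{2} = 9 d^{2} \left(-4 + d\right)^{2}$)
$C{\left(g \right)} = -27$ ($C{\left(g \right)} = -19 - 8 = -27$)
$\sqrt{-3376 + \left(\frac{C{\left(38 \right)}}{q{\left(2 \right)}} + \frac{1184}{-538}\right)} = \sqrt{-3376 - \left(\frac{592}{269} + 27 \frac{1}{36 \left(-4 + 2\right)^{2}}\right)} = \sqrt{-3376 - \left(\frac{592}{269} + \frac{27}{9 \cdot 4 \left(-2\right)^{2}}\right)} = \sqrt{-3376 - \left(\frac{592}{269} + \frac{27}{9 \cdot 4 \cdot 4}\right)} = \sqrt{-3376 - \left(\frac{592}{269} + \frac{27}{144}\right)} = \sqrt{-3376 - \frac{10279}{4304}} = \sqrt{- \frac{14540583}{4304}} = \frac{i \sqrt{3911416827}}{1076}$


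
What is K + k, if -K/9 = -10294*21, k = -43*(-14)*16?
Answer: 1955198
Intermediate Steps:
k = 9632 (k = 602*16 = 9632)
K = 1945566 (K = -(-92646)*21 = -9*(-216174) = 1945566)
K + k = 1945566 + 9632 = 1955198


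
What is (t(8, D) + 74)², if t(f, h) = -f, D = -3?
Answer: 4356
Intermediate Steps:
(t(8, D) + 74)² = (-1*8 + 74)² = (-8 + 74)² = 66² = 4356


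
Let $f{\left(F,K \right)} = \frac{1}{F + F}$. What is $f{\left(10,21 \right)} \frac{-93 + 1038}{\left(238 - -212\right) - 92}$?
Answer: $\frac{189}{1432} \approx 0.13198$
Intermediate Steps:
$f{\left(F,K \right)} = \frac{1}{2 F}$
$f{\left(10,21 \right)} \frac{-93 + 1038}{\left(238 - -212\right) - 92} = \frac{1}{2 \cdot 10} \frac{-93 + 1038}{\left(238 - -212\right) - 92} = \frac{1}{2} \cdot \frac{1}{10} \frac{945}{\left(238 + 212\right) - 92} = \frac{945 \frac{1}{450 - 92}}{20} = \frac{945 \cdot \frac{1}{358}}{20} = \frac{1}{20} \cdot \frac{945}{358} = \frac{189}{1432}$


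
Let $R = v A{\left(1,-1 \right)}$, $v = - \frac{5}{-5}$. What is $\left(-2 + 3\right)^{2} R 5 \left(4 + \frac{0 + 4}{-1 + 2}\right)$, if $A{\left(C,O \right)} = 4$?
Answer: $160$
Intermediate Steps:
$v = 1$ ($v = \left(-5\right) \left(- \frac{1}{5}\right) = 1$)
$R = 4$ ($R = 1 \cdot 4 = 4$)
$\left(-2 + 3\right)^{2} R 5 \left(4 + \frac{0 + 4}{-1 + 2}\right) = \left(-2 + 3\right)^{2} \cdot 4 \cdot 5 \left(4 + \frac{0 + 4}{-1 + 2}\right) = 1^{2} \cdot 4 \cdot 5 \left(4 + \frac{4}{1}\right) = 1 \cdot 4 \cdot 5 \left(4 + 4 \cdot 1\right) = 4 \cdot 5 \left(4 + 4\right) = 4 \cdot 5 \cdot 8 = 4 \cdot 40 = 160$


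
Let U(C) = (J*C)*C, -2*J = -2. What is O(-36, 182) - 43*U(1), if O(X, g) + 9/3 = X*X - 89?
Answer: 1161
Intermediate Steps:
J = 1 (J = -1/2*(-2) = 1)
O(X, g) = -92 + X**2 (O(X, g) = -3 + (X*X - 89) = -3 + (X**2 - 89) = -3 + (-89 + X**2) = -92 + X**2)
U(C) = C**2 (U(C) = (1*C)*C = C*C = C**2)
O(-36, 182) - 43*U(1) = (-92 + (-36)**2) - 43*1**2 = (-92 + 1296) - 43*1 = 1204 - 43 = 1161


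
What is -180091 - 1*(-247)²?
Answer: -241100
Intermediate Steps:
-180091 - 1*(-247)² = -180091 - 1*61009 = -180091 - 61009 = -241100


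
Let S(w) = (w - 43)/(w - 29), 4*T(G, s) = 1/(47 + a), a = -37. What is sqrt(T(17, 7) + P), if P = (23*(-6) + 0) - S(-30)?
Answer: I*sqrt(193839190)/1180 ≈ 11.799*I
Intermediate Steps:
T(G, s) = 1/40 (T(G, s) = 1/(4*(47 - 37)) = (1/4)/10 = (1/4)*(1/10) = 1/40)
S(w) = (-43 + w)/(-29 + w)
P = -8215/59 (P = (23*(-6) + 0) - (-43 - 30)/(-29 - 30) = (-138 + 0) - (-73)/(-59) = -138 - (-1)*(-73)/59 = -138 - 1*73/59 = -138 - 73/59 = -8215/59 ≈ -139.24)
sqrt(T(17, 7) + P) = sqrt(1/40 - 8215/59) = sqrt(-328541/2360) = I*sqrt(193839190)/1180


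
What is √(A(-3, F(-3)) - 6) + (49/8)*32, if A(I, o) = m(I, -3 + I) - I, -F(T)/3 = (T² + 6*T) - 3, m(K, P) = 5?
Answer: 196 + √2 ≈ 197.41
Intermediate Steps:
F(T) = 9 - 18*T - 3*T² (F(T) = -3*((T² + 6*T) - 3) = -3*(-3 + T² + 6*T) = 9 - 18*T - 3*T²)
A(I, o) = 5 - I
√(A(-3, F(-3)) - 6) + (49/8)*32 = √((5 - 1*(-3)) - 6) + (49/8)*32 = √((5 + 3) - 6) + (49*(⅛))*32 = √(8 - 6) + (49/8)*32 = √2 + 196 = 196 + √2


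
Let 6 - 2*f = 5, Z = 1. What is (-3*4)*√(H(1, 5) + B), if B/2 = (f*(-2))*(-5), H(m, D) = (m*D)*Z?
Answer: -12*√15 ≈ -46.476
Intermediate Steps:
f = ½ (f = 3 - ½*5 = 3 - 5/2 = ½ ≈ 0.50000)
H(m, D) = D*m (H(m, D) = (m*D)*1 = (D*m)*1 = D*m)
B = 10 (B = 2*(((½)*(-2))*(-5)) = 2*(-1*(-5)) = 2*5 = 10)
(-3*4)*√(H(1, 5) + B) = (-3*4)*√(5*1 + 10) = -12*√(5 + 10) = -12*√15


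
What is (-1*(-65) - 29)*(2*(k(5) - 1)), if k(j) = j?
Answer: 288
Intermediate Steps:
(-1*(-65) - 29)*(2*(k(5) - 1)) = (-1*(-65) - 29)*(2*(5 - 1)) = (65 - 29)*(2*4) = 36*8 = 288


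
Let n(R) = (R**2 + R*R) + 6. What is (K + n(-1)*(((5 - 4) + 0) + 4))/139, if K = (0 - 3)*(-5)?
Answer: 55/139 ≈ 0.39568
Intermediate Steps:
n(R) = 6 + 2*R**2 (n(R) = (R**2 + R**2) + 6 = 2*R**2 + 6 = 6 + 2*R**2)
K = 15 (K = -3*(-5) = 15)
(K + n(-1)*(((5 - 4) + 0) + 4))/139 = (15 + (6 + 2*(-1)**2)*(((5 - 4) + 0) + 4))/139 = (15 + (6 + 2*1)*((1 + 0) + 4))*(1/139) = (15 + (6 + 2)*(1 + 4))*(1/139) = (15 + 8*5)*(1/139) = (15 + 40)*(1/139) = 55*(1/139) = 55/139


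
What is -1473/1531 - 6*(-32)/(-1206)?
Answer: -345065/307731 ≈ -1.1213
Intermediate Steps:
-1473/1531 - 6*(-32)/(-1206) = -1473*1/1531 + 192*(-1/1206) = -1473/1531 - 32/201 = -345065/307731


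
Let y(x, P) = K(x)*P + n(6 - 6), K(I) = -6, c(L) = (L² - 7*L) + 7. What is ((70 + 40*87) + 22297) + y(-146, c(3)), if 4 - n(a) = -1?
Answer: 25882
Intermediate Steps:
n(a) = 5 (n(a) = 4 - 1*(-1) = 4 + 1 = 5)
c(L) = 7 + L² - 7*L
y(x, P) = 5 - 6*P (y(x, P) = -6*P + 5 = 5 - 6*P)
((70 + 40*87) + 22297) + y(-146, c(3)) = ((70 + 40*87) + 22297) + (5 - 6*(7 + 3² - 7*3)) = ((70 + 3480) + 22297) + (5 - 6*(7 + 9 - 21)) = (3550 + 22297) + (5 - 6*(-5)) = 25847 + (5 + 30) = 25847 + 35 = 25882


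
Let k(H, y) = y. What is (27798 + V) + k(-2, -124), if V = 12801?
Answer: 40475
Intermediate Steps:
(27798 + V) + k(-2, -124) = (27798 + 12801) - 124 = 40599 - 124 = 40475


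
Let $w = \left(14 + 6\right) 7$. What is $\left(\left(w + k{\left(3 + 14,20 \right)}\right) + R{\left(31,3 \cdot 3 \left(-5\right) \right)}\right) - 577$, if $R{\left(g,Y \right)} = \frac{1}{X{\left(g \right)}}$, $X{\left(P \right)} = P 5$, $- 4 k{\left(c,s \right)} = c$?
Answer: $- \frac{273571}{620} \approx -441.24$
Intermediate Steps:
$k{\left(c,s \right)} = - \frac{c}{4}$
$w = 140$ ($w = 20 \cdot 7 = 140$)
$X{\left(P \right)} = 5 P$
$R{\left(g,Y \right)} = \frac{1}{5 g}$
$\left(\left(w + k{\left(3 + 14,20 \right)}\right) + R{\left(31,3 \cdot 3 \left(-5\right) \right)}\right) - 577 = \left(\left(140 - \frac{3 + 14}{4}\right) + \frac{1}{5 \cdot 31}\right) - 577 = \left(\left(140 - \frac{17}{4}\right) + \frac{1}{5} \cdot \frac{1}{31}\right) - 577 = \left(\left(140 - \frac{17}{4}\right) + \frac{1}{155}\right) - 577 = \left(\frac{543}{4} + \frac{1}{155}\right) - 577 = \frac{84169}{620} - 577 = - \frac{273571}{620}$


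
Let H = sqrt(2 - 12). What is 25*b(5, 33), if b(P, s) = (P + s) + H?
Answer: 950 + 25*I*sqrt(10) ≈ 950.0 + 79.057*I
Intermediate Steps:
H = I*sqrt(10) (H = sqrt(-10) = I*sqrt(10) ≈ 3.1623*I)
b(P, s) = P + s + I*sqrt(10) (b(P, s) = (P + s) + I*sqrt(10) = P + s + I*sqrt(10))
25*b(5, 33) = 25*(5 + 33 + I*sqrt(10)) = 25*(38 + I*sqrt(10)) = 950 + 25*I*sqrt(10)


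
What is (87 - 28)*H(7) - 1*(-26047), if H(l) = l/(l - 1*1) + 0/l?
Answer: 156695/6 ≈ 26116.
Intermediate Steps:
H(l) = l/(-1 + l) (H(l) = l/(l - 1) + 0 = l/(-1 + l) + 0 = l/(-1 + l))
(87 - 28)*H(7) - 1*(-26047) = (87 - 28)*(7/(-1 + 7)) - 1*(-26047) = 59*(7/6) + 26047 = 413/6 + 26047 = 156695/6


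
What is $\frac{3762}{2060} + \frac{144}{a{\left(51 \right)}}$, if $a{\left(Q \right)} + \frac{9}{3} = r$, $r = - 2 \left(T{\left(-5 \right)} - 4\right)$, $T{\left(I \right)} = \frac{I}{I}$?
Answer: $\frac{51321}{1030} \approx 49.826$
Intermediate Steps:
$T{\left(I \right)} = 1$
$r = 6$ ($r = - 2 \left(1 - 4\right) = \left(-2\right) \left(-3\right) = 6$)
$a{\left(Q \right)} = 3$ ($a{\left(Q \right)} = -3 + 6 = 3$)
$\frac{3762}{2060} + \frac{144}{a{\left(51 \right)}} = \frac{3762}{2060} + \frac{144}{3} = 3762 \cdot \frac{1}{2060} + 144 \cdot \frac{1}{3} = \frac{1881}{1030} + 48 = \frac{51321}{1030}$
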